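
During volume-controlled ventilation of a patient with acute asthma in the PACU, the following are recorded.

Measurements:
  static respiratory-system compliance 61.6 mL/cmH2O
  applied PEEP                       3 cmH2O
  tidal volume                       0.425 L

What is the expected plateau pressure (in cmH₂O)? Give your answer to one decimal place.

Pplat = PEEP + Vt / Cstat = 3 + 425 / 61.6 = 3 + 6.899 = 9.899 cmH2O.

9.9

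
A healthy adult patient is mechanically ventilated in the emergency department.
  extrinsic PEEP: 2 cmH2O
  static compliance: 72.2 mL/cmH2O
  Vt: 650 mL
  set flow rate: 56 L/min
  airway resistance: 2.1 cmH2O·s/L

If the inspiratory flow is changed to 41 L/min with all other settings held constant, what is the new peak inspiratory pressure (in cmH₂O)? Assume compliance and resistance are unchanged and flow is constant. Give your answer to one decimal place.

12.4

Flow: 56 L/min ÷ 60 = 0.9333 L/s.
New flow: 41 L/min ÷ 60 = 0.6833 L/s.
PIP = Vt/C + R·V̇ + PEEP (constant-flow equation of motion).
Only the resistive term changes: ΔPIP = R × ΔV̇ = 2.1 × (0.6833 − 0.9333) = 2.1 × -0.25 = -0.525 cmH2O.
Original PIP = 650/72.2 + 2.1×0.9333 + 2 = 12.963 cmH2O; new PIP = 12.963 + (-0.525) = 12.438 cmH2O.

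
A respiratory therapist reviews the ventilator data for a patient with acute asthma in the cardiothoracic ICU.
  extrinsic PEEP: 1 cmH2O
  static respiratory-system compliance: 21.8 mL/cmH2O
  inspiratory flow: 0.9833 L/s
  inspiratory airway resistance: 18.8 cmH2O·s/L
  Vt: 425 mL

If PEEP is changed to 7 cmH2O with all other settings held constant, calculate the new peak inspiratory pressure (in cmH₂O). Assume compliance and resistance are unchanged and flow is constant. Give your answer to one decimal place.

45.0

PIP = Vt/C + R·V̇ + PEEP (constant-flow equation of motion).
Only the baseline term changes: ΔPIP = ΔPEEP = 7 − 1 = 6.0 cmH2O.
Original PIP = 425/21.8 + 18.8×0.9833 + 1 = 38.981 cmH2O; new PIP = 38.981 + (6.0) = 44.981 cmH2O.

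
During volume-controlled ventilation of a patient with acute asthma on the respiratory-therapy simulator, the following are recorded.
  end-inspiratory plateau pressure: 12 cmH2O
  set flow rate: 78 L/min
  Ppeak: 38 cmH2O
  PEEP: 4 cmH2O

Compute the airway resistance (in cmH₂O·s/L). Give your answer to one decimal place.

Flow: 78 L/min ÷ 60 = 1.3 L/s.
Raw = (PIP − Pplat) / flow = (38 − 12) / 1.3 = 26.0 / 1.3 = 20.0 cmH2O·s/L.

20.0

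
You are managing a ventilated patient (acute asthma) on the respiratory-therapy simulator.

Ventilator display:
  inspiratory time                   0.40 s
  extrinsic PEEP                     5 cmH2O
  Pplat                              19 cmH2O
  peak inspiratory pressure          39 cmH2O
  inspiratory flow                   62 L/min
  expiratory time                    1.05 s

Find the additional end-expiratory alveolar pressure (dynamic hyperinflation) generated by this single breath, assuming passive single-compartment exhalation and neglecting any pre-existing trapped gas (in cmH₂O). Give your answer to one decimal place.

Flow: 62 L/min ÷ 60 = 1.0333 L/s.
Vt = flow × Ti = 1.0333 L/s × 0.40 s × 1000 mL/L = 413.32 mL.
R = (PIP − Pplat)/V̇ = (39 − 19) / 1.0333 = 20.0/1.0333 = 19.355 cmH2O·s/L.
C = Vt/(Pplat − PEEP) = 413.32 / (19 − 5) = 413.32/14.0 = 29.523 mL/cmH2O.
τ = R × C = 19.355 × 0.02952 L/cmH2O = 0.5714 s.
Fraction remaining = e^(−Te/τ) = e^(−1.05/0.5714) = 0.1592; trapped volume = 413.32 × 0.1592 = 65.801 mL.
Additional alveolar pressure from trapping ≈ V_trapped / C = 65.801 / 29.523 = 2.229 cmH2O.

2.2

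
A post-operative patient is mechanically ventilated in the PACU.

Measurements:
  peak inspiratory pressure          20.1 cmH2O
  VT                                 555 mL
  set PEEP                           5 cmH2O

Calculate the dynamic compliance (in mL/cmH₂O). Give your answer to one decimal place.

Dynamic compliance = Vt / (PIP − PEEP) = 555 / (20.1 − 5) = 555 / 15.1 = 36.755 mL/cmH2O.

36.8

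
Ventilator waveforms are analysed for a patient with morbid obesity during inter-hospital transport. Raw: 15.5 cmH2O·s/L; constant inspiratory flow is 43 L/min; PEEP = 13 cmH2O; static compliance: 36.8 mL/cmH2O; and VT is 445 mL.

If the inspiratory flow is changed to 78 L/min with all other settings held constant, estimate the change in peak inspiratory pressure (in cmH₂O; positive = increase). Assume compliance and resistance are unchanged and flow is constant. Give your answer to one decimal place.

9.0

Flow: 43 L/min ÷ 60 = 0.7167 L/s.
New flow: 78 L/min ÷ 60 = 1.3 L/s.
PIP = Vt/C + R·V̇ + PEEP (constant-flow equation of motion).
Only the resistive term changes: ΔPIP = R × ΔV̇ = 15.5 × (1.3 − 0.7167) = 15.5 × 0.5833 = 9.041 cmH2O.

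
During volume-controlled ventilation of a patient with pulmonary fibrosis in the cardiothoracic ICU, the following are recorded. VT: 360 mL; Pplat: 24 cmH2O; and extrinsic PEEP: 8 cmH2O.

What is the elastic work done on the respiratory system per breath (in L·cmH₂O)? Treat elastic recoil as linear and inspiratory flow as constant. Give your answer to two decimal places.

Elastic work ≈ ½ × (Pplat − PEEP) × Vt = 0.5 × (24 − 8) × 0.360 L = 0.5 × 16.0 × 0.360 = 2.88 L·cmH2O.

2.88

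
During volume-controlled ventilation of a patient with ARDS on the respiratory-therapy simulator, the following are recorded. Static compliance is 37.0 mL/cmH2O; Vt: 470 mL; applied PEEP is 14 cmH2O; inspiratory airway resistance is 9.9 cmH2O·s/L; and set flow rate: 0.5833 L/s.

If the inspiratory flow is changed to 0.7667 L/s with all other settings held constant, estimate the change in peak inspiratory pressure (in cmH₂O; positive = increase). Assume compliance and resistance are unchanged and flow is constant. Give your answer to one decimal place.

1.8

PIP = Vt/C + R·V̇ + PEEP (constant-flow equation of motion).
Only the resistive term changes: ΔPIP = R × ΔV̇ = 9.9 × (0.7667 − 0.5833) = 9.9 × 0.1834 = 1.816 cmH2O.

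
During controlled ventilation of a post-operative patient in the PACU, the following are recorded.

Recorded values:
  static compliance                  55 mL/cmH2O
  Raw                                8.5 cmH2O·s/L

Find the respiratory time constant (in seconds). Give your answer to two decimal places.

τ = R × C = 8.5 × 55 mL/cmH2O = 8.5 × 0.055 L/cmH2O = 0.4675 s.

0.47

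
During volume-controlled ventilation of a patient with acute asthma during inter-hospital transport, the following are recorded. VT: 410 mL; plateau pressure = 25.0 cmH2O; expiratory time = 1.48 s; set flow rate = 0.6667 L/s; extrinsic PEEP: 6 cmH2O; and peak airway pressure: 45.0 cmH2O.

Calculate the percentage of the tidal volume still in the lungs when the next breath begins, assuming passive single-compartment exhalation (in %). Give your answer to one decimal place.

R = (PIP − Pplat)/V̇ = (45.0 − 25.0) / 0.6667 = 20.0/0.6667 = 29.999 cmH2O·s/L.
C = Vt/(Pplat − PEEP) = 410.0 / (25.0 − 6) = 410.0/19.0 = 21.579 mL/cmH2O.
τ = R × C = 29.999 × 0.02158 L/cmH2O = 0.6474 s.
Fraction remaining at end-expiration = e^(−Te/τ) = e^(−1.48/0.6474) = 0.1017 → 10.17%.

10.2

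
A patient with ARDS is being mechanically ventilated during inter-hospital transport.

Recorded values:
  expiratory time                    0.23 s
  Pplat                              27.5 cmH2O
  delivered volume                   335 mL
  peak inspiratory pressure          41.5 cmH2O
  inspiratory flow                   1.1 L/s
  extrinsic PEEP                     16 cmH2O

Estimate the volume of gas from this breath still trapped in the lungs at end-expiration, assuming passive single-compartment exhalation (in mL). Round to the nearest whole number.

R = (PIP − Pplat)/V̇ = (41.5 − 27.5) / 1.1 = 14.0/1.1 = 12.727 cmH2O·s/L.
C = Vt/(Pplat − PEEP) = 335.0 / (27.5 − 16) = 335.0/11.5 = 29.13 mL/cmH2O.
τ = R × C = 12.727 × 0.02913 L/cmH2O = 0.3707 s.
Fraction remaining = e^(−Te/τ) = e^(−0.23/0.3707) = 0.5377.
Trapped volume = 335.0 × 0.5377 = 180.13 mL.

180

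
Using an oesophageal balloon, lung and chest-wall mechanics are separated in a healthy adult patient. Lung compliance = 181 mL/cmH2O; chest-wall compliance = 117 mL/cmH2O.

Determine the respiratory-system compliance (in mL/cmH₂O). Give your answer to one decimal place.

Lung and chest wall are elastances in series: 1/Crs = 1/CL + 1/Ccw.
1/Crs = 1/181 + 1/117 = 0.01407.
Crs = 71.073 mL/cmH2O.

71.1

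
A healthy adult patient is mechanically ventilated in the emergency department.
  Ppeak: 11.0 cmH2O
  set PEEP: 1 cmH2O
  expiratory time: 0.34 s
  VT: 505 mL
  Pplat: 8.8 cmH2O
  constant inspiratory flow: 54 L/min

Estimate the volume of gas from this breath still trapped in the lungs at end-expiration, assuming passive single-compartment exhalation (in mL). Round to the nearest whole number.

Flow: 54 L/min ÷ 60 = 0.9 L/s.
R = (PIP − Pplat)/V̇ = (11.0 − 8.8) / 0.9 = 2.2/0.9 = 2.444 cmH2O·s/L.
C = Vt/(Pplat − PEEP) = 505.0 / (8.8 − 1) = 505.0/7.8 = 64.744 mL/cmH2O.
τ = R × C = 2.444 × 0.06474 L/cmH2O = 0.1582 s.
Fraction remaining = e^(−Te/τ) = e^(−0.34/0.1582) = 0.1166.
Trapped volume = 505.0 × 0.1166 = 58.883 mL.

59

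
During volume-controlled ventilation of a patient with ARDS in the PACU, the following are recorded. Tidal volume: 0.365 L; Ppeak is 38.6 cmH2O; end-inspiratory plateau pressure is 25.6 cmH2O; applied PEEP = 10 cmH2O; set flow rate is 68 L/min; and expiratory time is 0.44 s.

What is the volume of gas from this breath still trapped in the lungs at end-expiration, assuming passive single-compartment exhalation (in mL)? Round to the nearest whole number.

Flow: 68 L/min ÷ 60 = 1.1333 L/s.
R = (PIP − Pplat)/V̇ = (38.6 − 25.6) / 1.1333 = 13.0/1.1333 = 11.471 cmH2O·s/L.
C = Vt/(Pplat − PEEP) = 365.0 / (25.6 − 10) = 365.0/15.6 = 23.397 mL/cmH2O.
τ = R × C = 11.471 × 0.0234 L/cmH2O = 0.2684 s.
Fraction remaining = e^(−Te/τ) = e^(−0.44/0.2684) = 0.1941.
Trapped volume = 365.0 × 0.1941 = 70.847 mL.

71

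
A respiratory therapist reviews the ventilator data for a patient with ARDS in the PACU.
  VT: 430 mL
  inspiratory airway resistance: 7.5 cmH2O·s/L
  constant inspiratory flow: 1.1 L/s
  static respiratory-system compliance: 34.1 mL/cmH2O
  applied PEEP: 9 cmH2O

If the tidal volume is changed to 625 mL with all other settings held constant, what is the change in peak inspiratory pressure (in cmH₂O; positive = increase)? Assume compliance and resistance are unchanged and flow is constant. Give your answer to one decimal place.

PIP = Vt/C + R·V̇ + PEEP (constant-flow equation of motion).
Only the elastic term changes: ΔPIP = ΔVt / C = (625 − 430) / 34.1 = 5.718 cmH2O.

5.7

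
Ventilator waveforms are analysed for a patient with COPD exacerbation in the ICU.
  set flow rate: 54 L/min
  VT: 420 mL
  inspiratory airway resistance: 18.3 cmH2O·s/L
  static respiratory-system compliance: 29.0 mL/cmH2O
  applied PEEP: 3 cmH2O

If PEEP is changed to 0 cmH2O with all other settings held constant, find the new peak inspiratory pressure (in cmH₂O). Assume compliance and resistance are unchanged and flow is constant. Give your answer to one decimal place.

31.0

Flow: 54 L/min ÷ 60 = 0.9 L/s.
PIP = Vt/C + R·V̇ + PEEP (constant-flow equation of motion).
Only the baseline term changes: ΔPIP = ΔPEEP = 0 − 3 = -3.0 cmH2O.
Original PIP = 420/29.0 + 18.3×0.9 + 3 = 33.953 cmH2O; new PIP = 33.953 + (-3.0) = 30.953 cmH2O.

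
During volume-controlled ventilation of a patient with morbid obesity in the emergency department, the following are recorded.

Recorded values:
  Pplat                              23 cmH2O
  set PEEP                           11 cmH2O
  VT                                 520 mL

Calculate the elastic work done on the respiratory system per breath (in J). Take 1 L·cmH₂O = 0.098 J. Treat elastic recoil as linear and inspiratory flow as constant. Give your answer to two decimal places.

0.31

Elastic work ≈ ½ × (Pplat − PEEP) × Vt = 0.5 × (23 − 11) × 0.520 L = 0.5 × 12.0 × 0.520 = 3.12 L·cmH2O.
× 0.098 J/(L·cmH2O) → 0.3058 J.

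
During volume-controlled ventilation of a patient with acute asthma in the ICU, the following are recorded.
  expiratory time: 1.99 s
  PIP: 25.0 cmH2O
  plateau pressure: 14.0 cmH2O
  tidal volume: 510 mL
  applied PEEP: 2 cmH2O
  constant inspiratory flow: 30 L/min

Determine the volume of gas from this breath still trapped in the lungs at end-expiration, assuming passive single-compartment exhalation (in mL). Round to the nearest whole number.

61

Flow: 30 L/min ÷ 60 = 0.5 L/s.
R = (PIP − Pplat)/V̇ = (25.0 − 14.0) / 0.5 = 11.0/0.5 = 22.0 cmH2O·s/L.
C = Vt/(Pplat − PEEP) = 510.0 / (14.0 − 2) = 510.0/12.0 = 42.5 mL/cmH2O.
τ = R × C = 22.0 × 0.0425 L/cmH2O = 0.935 s.
Fraction remaining = e^(−Te/τ) = e^(−1.99/0.935) = 0.119.
Trapped volume = 510.0 × 0.119 = 60.69 mL.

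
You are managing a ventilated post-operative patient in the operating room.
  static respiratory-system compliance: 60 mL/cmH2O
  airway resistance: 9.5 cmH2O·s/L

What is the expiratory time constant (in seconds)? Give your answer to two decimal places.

τ = R × C = 9.5 × 60 mL/cmH2O = 9.5 × 0.060 L/cmH2O = 0.57 s.

0.57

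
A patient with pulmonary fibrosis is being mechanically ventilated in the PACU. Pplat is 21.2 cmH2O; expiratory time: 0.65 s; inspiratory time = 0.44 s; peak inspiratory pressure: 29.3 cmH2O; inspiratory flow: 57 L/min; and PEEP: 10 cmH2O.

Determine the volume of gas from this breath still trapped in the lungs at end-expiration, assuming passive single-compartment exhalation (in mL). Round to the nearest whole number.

54

Flow: 57 L/min ÷ 60 = 0.95 L/s.
Vt = flow × Ti = 0.95 L/s × 0.44 s × 1000 mL/L = 418.0 mL.
R = (PIP − Pplat)/V̇ = (29.3 − 21.2) / 0.95 = 8.1/0.95 = 8.526 cmH2O·s/L.
C = Vt/(Pplat − PEEP) = 418.0 / (21.2 − 10) = 418.0/11.2 = 37.321 mL/cmH2O.
τ = R × C = 8.526 × 0.03732 L/cmH2O = 0.3182 s.
Fraction remaining = e^(−Te/τ) = e^(−0.65/0.3182) = 0.1297.
Trapped volume = 418.0 × 0.1297 = 54.215 mL.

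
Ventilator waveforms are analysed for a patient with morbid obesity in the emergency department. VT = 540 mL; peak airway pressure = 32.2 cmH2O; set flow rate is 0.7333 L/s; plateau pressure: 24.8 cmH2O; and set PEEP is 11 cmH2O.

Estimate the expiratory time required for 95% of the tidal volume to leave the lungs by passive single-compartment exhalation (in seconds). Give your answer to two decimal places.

R = (PIP − Pplat)/V̇ = (32.2 − 24.8) / 0.7333 = 7.4/0.7333 = 10.091 cmH2O·s/L.
C = Vt/(Pplat − PEEP) = 540.0 / (24.8 − 11) = 540.0/13.8 = 39.13 mL/cmH2O.
τ = R × C = 10.091 × 0.03913 L/cmH2O = 0.3949 s.
t = −τ·ln(1 − 0.95) = −0.3949·ln(0.05) = 1.183 s.

1.18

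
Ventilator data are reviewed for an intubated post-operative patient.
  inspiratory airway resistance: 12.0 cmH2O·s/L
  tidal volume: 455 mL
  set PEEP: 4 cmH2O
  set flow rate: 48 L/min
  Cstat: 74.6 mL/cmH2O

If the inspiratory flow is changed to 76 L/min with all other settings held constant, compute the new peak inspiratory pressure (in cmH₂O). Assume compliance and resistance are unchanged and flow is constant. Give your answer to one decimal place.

Flow: 48 L/min ÷ 60 = 0.8 L/s.
New flow: 76 L/min ÷ 60 = 1.2667 L/s.
PIP = Vt/C + R·V̇ + PEEP (constant-flow equation of motion).
Only the resistive term changes: ΔPIP = R × ΔV̇ = 12.0 × (1.2667 − 0.8) = 12.0 × 0.4667 = 5.6 cmH2O.
Original PIP = 455/74.6 + 12.0×0.8 + 4 = 19.699 cmH2O; new PIP = 19.699 + (5.6) = 25.299 cmH2O.

25.3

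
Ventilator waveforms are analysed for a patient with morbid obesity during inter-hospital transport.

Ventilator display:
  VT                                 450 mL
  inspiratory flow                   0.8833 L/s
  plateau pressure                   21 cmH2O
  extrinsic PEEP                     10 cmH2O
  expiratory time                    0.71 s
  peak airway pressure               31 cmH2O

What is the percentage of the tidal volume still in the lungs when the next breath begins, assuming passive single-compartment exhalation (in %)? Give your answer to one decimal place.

21.6

R = (PIP − Pplat)/V̇ = (31 − 21) / 0.8833 = 10.0/0.8833 = 11.321 cmH2O·s/L.
C = Vt/(Pplat − PEEP) = 450.0 / (21 − 10) = 450.0/11.0 = 40.909 mL/cmH2O.
τ = R × C = 11.321 × 0.04091 L/cmH2O = 0.4631 s.
Fraction remaining at end-expiration = e^(−Te/τ) = e^(−0.71/0.4631) = 0.2159 → 21.59%.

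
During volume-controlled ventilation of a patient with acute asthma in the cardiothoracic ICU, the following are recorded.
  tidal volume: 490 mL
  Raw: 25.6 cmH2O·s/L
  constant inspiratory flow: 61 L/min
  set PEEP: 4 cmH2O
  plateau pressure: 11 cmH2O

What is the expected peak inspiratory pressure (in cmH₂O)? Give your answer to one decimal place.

37.0

Flow: 61 L/min ÷ 60 = 1.0167 L/s.
PIP = Pplat + Raw × flow = 11 + 25.6 × 1.0167 = 11 + 26.028 = 37.028 cmH2O.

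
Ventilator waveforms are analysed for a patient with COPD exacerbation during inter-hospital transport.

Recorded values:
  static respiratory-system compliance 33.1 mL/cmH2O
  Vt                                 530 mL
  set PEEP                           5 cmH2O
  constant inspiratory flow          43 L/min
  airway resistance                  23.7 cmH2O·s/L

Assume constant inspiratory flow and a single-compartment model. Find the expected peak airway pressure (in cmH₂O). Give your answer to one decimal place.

Flow: 43 L/min ÷ 60 = 0.7167 L/s.
Equation of motion (constant flow): PIP = Vt/C + R·V̇ + PEEP.
PIP = 530/33.1 + 23.7×0.7167 + 5 = 16.012 + 16.986 + 5 = 37.998 cmH2O.

38.0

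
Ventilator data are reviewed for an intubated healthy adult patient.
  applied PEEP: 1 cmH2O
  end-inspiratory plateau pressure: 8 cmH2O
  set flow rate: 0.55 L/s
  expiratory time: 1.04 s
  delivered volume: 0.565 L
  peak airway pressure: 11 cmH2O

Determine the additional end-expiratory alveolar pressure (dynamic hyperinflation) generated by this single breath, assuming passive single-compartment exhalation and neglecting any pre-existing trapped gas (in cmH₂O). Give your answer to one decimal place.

R = (PIP − Pplat)/V̇ = (11 − 8) / 0.55 = 3.0/0.55 = 5.455 cmH2O·s/L.
C = Vt/(Pplat − PEEP) = 565.0 / (8 − 1) = 565.0/7.0 = 80.714 mL/cmH2O.
τ = R × C = 5.455 × 0.08071 L/cmH2O = 0.4403 s.
Fraction remaining = e^(−Te/τ) = e^(−1.04/0.4403) = 0.09423; trapped volume = 565.0 × 0.09423 = 53.24 mL.
Additional alveolar pressure from trapping ≈ V_trapped / C = 53.24 / 80.714 = 0.6596 cmH2O.

0.7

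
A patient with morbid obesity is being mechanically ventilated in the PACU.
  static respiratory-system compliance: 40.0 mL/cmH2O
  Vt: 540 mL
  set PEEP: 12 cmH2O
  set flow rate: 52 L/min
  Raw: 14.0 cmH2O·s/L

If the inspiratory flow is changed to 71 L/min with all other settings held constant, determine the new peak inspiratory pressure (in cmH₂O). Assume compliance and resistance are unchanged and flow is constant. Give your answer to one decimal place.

42.1

Flow: 52 L/min ÷ 60 = 0.8667 L/s.
New flow: 71 L/min ÷ 60 = 1.1833 L/s.
PIP = Vt/C + R·V̇ + PEEP (constant-flow equation of motion).
Only the resistive term changes: ΔPIP = R × ΔV̇ = 14.0 × (1.1833 − 0.8667) = 14.0 × 0.3166 = 4.432 cmH2O.
Original PIP = 540/40.0 + 14.0×0.8667 + 12 = 37.634 cmH2O; new PIP = 37.634 + (4.432) = 42.066 cmH2O.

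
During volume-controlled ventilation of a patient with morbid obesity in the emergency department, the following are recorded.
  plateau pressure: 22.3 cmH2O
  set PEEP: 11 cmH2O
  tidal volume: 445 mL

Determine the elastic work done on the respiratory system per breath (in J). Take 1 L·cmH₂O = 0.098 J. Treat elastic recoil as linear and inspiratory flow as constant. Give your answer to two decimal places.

Elastic work ≈ ½ × (Pplat − PEEP) × Vt = 0.5 × (22.3 − 11) × 0.445 L = 0.5 × 11.3 × 0.445 = 2.514 L·cmH2O.
× 0.098 J/(L·cmH2O) → 0.2464 J.

0.25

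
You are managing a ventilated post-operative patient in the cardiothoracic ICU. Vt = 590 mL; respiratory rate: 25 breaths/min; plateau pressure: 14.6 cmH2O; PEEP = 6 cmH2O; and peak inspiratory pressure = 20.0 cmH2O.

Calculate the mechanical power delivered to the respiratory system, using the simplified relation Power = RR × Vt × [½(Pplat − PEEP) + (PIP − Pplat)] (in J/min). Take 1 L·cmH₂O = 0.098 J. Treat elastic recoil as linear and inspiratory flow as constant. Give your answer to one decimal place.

14.0

Per-breath work = Vt × [½(Pplat−PEEP) + (PIP−Pplat)] = 0.590 × [0.5×8.6 + 5.4] = 0.590 × 9.7 = 5.723 L·cmH2O.
Power = 25 × 5.723 = 143.08 L·cmH2O/min.
× 0.098 J/(L·cmH2O) → 14.022 J/min.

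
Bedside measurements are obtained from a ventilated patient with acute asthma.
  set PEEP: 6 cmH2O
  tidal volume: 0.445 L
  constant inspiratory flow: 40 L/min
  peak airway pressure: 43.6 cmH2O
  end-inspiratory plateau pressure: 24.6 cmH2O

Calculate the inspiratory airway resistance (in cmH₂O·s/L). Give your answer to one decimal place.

28.5

Flow: 40 L/min ÷ 60 = 0.6667 L/s.
Raw = (PIP − Pplat) / flow = (43.6 − 24.6) / 0.6667 = 19.0 / 0.6667 = 28.499 cmH2O·s/L.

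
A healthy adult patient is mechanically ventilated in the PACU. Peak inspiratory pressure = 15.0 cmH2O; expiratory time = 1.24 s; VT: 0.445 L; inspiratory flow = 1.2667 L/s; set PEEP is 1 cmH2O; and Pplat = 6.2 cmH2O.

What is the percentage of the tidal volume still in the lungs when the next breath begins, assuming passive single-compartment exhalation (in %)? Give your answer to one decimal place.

12.4

R = (PIP − Pplat)/V̇ = (15.0 − 6.2) / 1.2667 = 8.8/1.2667 = 6.947 cmH2O·s/L.
C = Vt/(Pplat − PEEP) = 445.0 / (6.2 − 1) = 445.0/5.2 = 85.577 mL/cmH2O.
τ = R × C = 6.947 × 0.08558 L/cmH2O = 0.5945 s.
Fraction remaining at end-expiration = e^(−Te/τ) = e^(−1.24/0.5945) = 0.1242 → 12.42%.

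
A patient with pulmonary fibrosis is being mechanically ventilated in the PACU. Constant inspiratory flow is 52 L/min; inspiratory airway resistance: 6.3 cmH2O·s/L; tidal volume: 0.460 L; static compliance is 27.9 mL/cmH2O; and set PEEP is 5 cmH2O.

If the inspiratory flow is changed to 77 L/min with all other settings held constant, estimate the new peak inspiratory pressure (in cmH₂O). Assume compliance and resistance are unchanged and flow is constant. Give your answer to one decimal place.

29.6

Flow: 52 L/min ÷ 60 = 0.8667 L/s.
New flow: 77 L/min ÷ 60 = 1.2833 L/s.
PIP = Vt/C + R·V̇ + PEEP (constant-flow equation of motion).
Only the resistive term changes: ΔPIP = R × ΔV̇ = 6.3 × (1.2833 − 0.8667) = 6.3 × 0.4166 = 2.625 cmH2O.
Original PIP = 460/27.9 + 6.3×0.8667 + 5 = 26.948 cmH2O; new PIP = 26.948 + (2.625) = 29.573 cmH2O.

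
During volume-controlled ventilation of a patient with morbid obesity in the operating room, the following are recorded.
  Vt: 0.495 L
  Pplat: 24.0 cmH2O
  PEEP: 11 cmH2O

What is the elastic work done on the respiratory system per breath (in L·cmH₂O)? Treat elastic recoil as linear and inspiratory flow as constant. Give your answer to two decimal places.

Elastic work ≈ ½ × (Pplat − PEEP) × Vt = 0.5 × (24.0 − 11) × 0.495 L = 0.5 × 13.0 × 0.495 = 3.218 L·cmH2O.

3.22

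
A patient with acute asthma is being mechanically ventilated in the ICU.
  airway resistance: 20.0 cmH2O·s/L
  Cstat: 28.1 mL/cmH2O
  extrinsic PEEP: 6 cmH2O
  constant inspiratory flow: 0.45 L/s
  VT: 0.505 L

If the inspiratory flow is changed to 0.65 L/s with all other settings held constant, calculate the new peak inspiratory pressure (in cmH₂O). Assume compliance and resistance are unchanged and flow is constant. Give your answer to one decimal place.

37.0

PIP = Vt/C + R·V̇ + PEEP (constant-flow equation of motion).
Only the resistive term changes: ΔPIP = R × ΔV̇ = 20.0 × (0.65 − 0.45) = 20.0 × 0.2 = 4.0 cmH2O.
Original PIP = 505/28.1 + 20.0×0.45 + 6 = 32.972 cmH2O; new PIP = 32.972 + (4.0) = 36.972 cmH2O.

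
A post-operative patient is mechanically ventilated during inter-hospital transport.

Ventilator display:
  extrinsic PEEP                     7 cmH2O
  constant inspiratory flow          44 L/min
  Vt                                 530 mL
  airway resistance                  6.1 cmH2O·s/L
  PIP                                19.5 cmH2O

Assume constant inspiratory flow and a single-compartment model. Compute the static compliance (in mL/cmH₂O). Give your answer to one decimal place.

66.0

Flow: 44 L/min ÷ 60 = 0.7333 L/s.
Equation of motion (constant flow): PIP = Vt/C + R·V̇ + PEEP.
Vt/C = PIP − R·V̇ − PEEP = 19.5 − 6.1×0.7333 − 7 = 19.5 − 4.473 − 7 = 8.027 cmH2O.
C = Vt / 8.027 = 530 / 8.027 = 66.027 mL/cmH2O.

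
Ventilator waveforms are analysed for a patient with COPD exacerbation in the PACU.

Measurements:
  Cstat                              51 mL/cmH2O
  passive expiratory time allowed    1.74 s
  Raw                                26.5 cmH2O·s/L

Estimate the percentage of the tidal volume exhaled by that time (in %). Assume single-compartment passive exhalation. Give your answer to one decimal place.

τ = R × C = 26.5 × 51 mL/cmH2O = 26.5 × 0.051 L/cmH2O = 1.352 s.
Passive exhalation: V(t)/V₀ = e^(−t/τ) = e^(−1.74/1.352) = 0.2761.
Fraction exhaled = 1 − 0.2761 = 0.7239 → 72.39%.

72.4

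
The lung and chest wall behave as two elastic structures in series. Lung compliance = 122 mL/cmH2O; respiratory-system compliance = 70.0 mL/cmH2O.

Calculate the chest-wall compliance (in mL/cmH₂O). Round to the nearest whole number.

1/Ccw = 1/Crs − 1/CL.
1/Ccw = 1/70.0 − 1/122 = 0.006089.
Ccw = 164.23 mL/cmH2O.

164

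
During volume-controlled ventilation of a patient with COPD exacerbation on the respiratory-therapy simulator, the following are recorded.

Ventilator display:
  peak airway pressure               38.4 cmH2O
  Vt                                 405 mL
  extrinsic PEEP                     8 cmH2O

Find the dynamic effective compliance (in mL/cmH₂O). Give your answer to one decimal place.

Dynamic compliance = Vt / (PIP − PEEP) = 405 / (38.4 − 8) = 405 / 30.4 = 13.322 mL/cmH2O.

13.3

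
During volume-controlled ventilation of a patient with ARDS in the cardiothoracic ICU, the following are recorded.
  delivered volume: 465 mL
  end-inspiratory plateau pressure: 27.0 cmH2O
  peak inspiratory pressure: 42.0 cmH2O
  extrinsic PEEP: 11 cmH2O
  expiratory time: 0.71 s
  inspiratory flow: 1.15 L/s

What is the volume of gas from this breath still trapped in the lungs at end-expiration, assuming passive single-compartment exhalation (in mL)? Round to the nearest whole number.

R = (PIP − Pplat)/V̇ = (42.0 − 27.0) / 1.15 = 15.0/1.15 = 13.043 cmH2O·s/L.
C = Vt/(Pplat − PEEP) = 465.0 / (27.0 − 11) = 465.0/16.0 = 29.063 mL/cmH2O.
τ = R × C = 13.043 × 0.02906 L/cmH2O = 0.379 s.
Fraction remaining = e^(−Te/τ) = e^(−0.71/0.379) = 0.1536.
Trapped volume = 465.0 × 0.1536 = 71.424 mL.

71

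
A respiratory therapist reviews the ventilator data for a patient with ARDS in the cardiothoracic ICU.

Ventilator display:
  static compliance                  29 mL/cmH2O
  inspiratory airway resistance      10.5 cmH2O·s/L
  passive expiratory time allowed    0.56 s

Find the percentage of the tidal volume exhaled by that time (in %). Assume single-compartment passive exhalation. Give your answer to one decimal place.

84.1

τ = R × C = 10.5 × 29 mL/cmH2O = 10.5 × 0.029 L/cmH2O = 0.3045 s.
Passive exhalation: V(t)/V₀ = e^(−t/τ) = e^(−0.56/0.3045) = 0.159.
Fraction exhaled = 1 − 0.159 = 0.841 → 84.1%.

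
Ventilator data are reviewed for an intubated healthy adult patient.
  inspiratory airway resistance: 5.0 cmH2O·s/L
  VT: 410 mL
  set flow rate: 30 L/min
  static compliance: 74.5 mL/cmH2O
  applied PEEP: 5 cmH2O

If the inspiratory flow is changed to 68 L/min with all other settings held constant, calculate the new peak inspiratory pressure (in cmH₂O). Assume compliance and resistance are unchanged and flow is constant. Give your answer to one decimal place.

Flow: 30 L/min ÷ 60 = 0.5 L/s.
New flow: 68 L/min ÷ 60 = 1.1333 L/s.
PIP = Vt/C + R·V̇ + PEEP (constant-flow equation of motion).
Only the resistive term changes: ΔPIP = R × ΔV̇ = 5.0 × (1.1333 − 0.5) = 5.0 × 0.6333 = 3.167 cmH2O.
Original PIP = 410/74.5 + 5.0×0.5 + 5 = 13.003 cmH2O; new PIP = 13.003 + (3.167) = 16.17 cmH2O.

16.2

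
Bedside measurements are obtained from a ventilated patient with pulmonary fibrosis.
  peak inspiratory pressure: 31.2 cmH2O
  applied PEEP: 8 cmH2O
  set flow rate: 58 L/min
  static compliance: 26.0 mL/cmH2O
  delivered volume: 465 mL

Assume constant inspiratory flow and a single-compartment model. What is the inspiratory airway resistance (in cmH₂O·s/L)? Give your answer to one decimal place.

5.5

Flow: 58 L/min ÷ 60 = 0.9667 L/s.
Equation of motion (constant flow): PIP = Vt/C + R·V̇ + PEEP.
R·V̇ = PIP − Vt/C − PEEP = 31.2 − 465/26.0 − 8 = 31.2 − 17.885 − 8 = 5.315 cmH2O.
R = 5.315 / 0.9667 = 5.498 cmH2O·s/L.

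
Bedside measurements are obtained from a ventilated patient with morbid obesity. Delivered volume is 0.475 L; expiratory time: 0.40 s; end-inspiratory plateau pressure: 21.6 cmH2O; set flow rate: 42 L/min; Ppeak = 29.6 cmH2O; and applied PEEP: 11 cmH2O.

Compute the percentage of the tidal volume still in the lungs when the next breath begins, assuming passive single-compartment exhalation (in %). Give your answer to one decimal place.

45.8

Flow: 42 L/min ÷ 60 = 0.7 L/s.
R = (PIP − Pplat)/V̇ = (29.6 − 21.6) / 0.7 = 8.0/0.7 = 11.429 cmH2O·s/L.
C = Vt/(Pplat − PEEP) = 475.0 / (21.6 − 11) = 475.0/10.6 = 44.811 mL/cmH2O.
τ = R × C = 11.429 × 0.04481 L/cmH2O = 0.5121 s.
Fraction remaining at end-expiration = e^(−Te/τ) = e^(−0.40/0.5121) = 0.4579 → 45.79%.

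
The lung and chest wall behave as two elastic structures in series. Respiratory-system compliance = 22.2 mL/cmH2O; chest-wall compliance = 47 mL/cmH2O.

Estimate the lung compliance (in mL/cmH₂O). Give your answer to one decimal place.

42.1

1/CL = 1/Crs − 1/Ccw.
1/CL = 1/22.2 − 1/47 = 0.02377.
CL = 42.07 mL/cmH2O.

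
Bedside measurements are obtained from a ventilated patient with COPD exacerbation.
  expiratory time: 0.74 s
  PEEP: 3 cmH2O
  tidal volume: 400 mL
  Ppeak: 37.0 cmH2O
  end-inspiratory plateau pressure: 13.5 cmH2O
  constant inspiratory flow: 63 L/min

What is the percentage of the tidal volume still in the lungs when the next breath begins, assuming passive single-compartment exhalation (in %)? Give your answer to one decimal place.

Flow: 63 L/min ÷ 60 = 1.05 L/s.
R = (PIP − Pplat)/V̇ = (37.0 − 13.5) / 1.05 = 23.5/1.05 = 22.381 cmH2O·s/L.
C = Vt/(Pplat − PEEP) = 400.0 / (13.5 − 3) = 400.0/10.5 = 38.095 mL/cmH2O.
τ = R × C = 22.381 × 0.0381 L/cmH2O = 0.8527 s.
Fraction remaining at end-expiration = e^(−Te/τ) = e^(−0.74/0.8527) = 0.4199 → 41.99%.

42.0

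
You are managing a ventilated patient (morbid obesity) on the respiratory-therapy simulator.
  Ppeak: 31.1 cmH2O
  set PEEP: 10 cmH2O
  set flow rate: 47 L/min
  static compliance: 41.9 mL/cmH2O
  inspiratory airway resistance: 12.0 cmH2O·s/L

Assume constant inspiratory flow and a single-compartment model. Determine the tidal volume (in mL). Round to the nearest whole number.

Flow: 47 L/min ÷ 60 = 0.7833 L/s.
Equation of motion (constant flow): PIP = Vt/C + R·V̇ + PEEP.
Vt/C = PIP − R·V̇ − PEEP = 31.1 − 9.4 − 10 = 11.7 cmH2O.
Vt = C × 11.7 = 41.9 × 11.7 = 490.23 mL.

490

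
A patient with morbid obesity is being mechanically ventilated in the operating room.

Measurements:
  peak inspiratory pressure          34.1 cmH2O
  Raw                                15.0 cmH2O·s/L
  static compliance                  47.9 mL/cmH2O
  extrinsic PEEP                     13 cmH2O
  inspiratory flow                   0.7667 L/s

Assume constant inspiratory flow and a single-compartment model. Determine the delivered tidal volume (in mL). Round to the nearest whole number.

460

Equation of motion (constant flow): PIP = Vt/C + R·V̇ + PEEP.
Vt/C = PIP − R·V̇ − PEEP = 34.1 − 11.501 − 13 = 9.599 cmH2O.
Vt = C × 9.599 = 47.9 × 9.599 = 459.79 mL.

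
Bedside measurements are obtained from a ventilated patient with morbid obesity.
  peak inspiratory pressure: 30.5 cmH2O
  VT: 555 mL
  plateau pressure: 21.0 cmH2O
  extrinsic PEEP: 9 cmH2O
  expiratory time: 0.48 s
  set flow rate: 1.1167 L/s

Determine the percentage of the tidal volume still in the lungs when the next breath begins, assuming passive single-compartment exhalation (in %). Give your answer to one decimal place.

29.5

R = (PIP − Pplat)/V̇ = (30.5 − 21.0) / 1.1167 = 9.5/1.1167 = 8.507 cmH2O·s/L.
C = Vt/(Pplat − PEEP) = 555.0 / (21.0 − 9) = 555.0/12.0 = 46.25 mL/cmH2O.
τ = R × C = 8.507 × 0.04625 L/cmH2O = 0.3934 s.
Fraction remaining at end-expiration = e^(−Te/τ) = e^(−0.48/0.3934) = 0.2952 → 29.52%.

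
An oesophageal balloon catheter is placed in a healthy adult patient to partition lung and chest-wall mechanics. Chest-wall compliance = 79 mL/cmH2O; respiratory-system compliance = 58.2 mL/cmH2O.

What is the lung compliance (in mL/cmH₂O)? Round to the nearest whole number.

1/CL = 1/Crs − 1/Ccw.
1/CL = 1/58.2 − 1/79 = 0.004524.
CL = 221.04 mL/cmH2O.

221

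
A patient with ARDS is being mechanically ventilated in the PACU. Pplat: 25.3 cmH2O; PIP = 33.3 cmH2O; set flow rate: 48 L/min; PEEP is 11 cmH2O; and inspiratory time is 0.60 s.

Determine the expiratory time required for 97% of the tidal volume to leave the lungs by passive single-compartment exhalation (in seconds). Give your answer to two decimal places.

1.18

Flow: 48 L/min ÷ 60 = 0.8 L/s.
Vt = flow × Ti = 0.8 L/s × 0.60 s × 1000 mL/L = 480.0 mL.
R = (PIP − Pplat)/V̇ = (33.3 − 25.3) / 0.8 = 8.0/0.8 = 10.0 cmH2O·s/L.
C = Vt/(Pplat − PEEP) = 480.0 / (25.3 − 11) = 480.0/14.3 = 33.566 mL/cmH2O.
τ = R × C = 10.0 × 0.03357 L/cmH2O = 0.3357 s.
t = −τ·ln(1 − 0.97) = −0.3357·ln(0.03) = 1.177 s.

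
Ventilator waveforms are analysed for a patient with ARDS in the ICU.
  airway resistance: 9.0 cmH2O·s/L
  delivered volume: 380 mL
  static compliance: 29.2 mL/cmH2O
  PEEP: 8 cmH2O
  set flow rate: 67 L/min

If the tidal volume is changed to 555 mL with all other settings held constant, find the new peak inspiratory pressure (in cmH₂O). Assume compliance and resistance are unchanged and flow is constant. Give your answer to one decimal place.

37.1

Flow: 67 L/min ÷ 60 = 1.1167 L/s.
PIP = Vt/C + R·V̇ + PEEP (constant-flow equation of motion).
Only the elastic term changes: ΔPIP = ΔVt / C = (555 − 380) / 29.2 = 5.993 cmH2O.
Original PIP = 380/29.2 + 9.0×1.1167 + 8 = 31.064 cmH2O; new PIP = 31.064 + (5.993) = 37.057 cmH2O.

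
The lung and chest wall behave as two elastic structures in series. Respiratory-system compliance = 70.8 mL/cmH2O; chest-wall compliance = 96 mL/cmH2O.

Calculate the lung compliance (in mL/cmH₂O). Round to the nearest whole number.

270

1/CL = 1/Crs − 1/Ccw.
1/CL = 1/70.8 − 1/96 = 0.003708.
CL = 269.69 mL/cmH2O.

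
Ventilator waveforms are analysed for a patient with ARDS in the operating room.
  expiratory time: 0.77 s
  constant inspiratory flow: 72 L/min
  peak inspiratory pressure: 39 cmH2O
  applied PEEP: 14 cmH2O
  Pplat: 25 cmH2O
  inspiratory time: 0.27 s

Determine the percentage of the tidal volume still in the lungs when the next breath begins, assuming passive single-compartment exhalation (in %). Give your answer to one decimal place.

Flow: 72 L/min ÷ 60 = 1.2 L/s.
Vt = flow × Ti = 1.2 L/s × 0.27 s × 1000 mL/L = 324.0 mL.
R = (PIP − Pplat)/V̇ = (39 − 25) / 1.2 = 14.0/1.2 = 11.667 cmH2O·s/L.
C = Vt/(Pplat − PEEP) = 324.0 / (25 − 14) = 324.0/11.0 = 29.455 mL/cmH2O.
τ = R × C = 11.667 × 0.02946 L/cmH2O = 0.3437 s.
Fraction remaining at end-expiration = e^(−Te/τ) = e^(−0.77/0.3437) = 0.1064 → 10.64%.

10.6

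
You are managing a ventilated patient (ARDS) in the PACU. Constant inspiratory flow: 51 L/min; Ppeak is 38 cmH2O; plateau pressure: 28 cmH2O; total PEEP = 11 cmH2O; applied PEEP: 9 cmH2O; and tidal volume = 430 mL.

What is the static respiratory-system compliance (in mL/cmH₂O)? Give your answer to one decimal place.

25.3

End-expiratory occlusion gives total PEEP = 11 cmH2O (intrinsic PEEP = 11 − 9 = 2). Use total PEEP for the elastic gradient.
Cstat = Vt / (Pplat − PEEPtotal) = 430 / (28 − 11) = 430 / 17.0 = 25.294 mL/cmH2O.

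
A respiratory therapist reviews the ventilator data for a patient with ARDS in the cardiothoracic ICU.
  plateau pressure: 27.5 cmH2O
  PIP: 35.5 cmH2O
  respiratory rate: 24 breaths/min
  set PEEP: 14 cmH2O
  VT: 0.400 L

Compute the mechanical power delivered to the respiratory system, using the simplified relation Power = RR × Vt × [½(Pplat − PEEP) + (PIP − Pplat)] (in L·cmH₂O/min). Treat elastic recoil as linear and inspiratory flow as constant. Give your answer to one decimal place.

Per-breath work = Vt × [½(Pplat−PEEP) + (PIP−Pplat)] = 0.400 × [0.5×13.5 + 8.0] = 0.400 × 14.75 = 5.9 L·cmH2O.
Power = 24 × 5.9 = 141.6 L·cmH2O/min.

141.6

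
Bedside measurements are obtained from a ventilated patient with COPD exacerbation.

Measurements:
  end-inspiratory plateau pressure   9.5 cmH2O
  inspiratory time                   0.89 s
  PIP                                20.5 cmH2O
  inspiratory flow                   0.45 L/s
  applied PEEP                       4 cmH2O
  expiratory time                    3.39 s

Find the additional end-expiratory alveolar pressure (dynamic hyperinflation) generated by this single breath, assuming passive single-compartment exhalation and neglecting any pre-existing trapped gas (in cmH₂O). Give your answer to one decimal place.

Vt = flow × Ti = 0.45 L/s × 0.89 s × 1000 mL/L = 400.5 mL.
R = (PIP − Pplat)/V̇ = (20.5 − 9.5) / 0.45 = 11.0/0.45 = 24.444 cmH2O·s/L.
C = Vt/(Pplat − PEEP) = 400.5 / (9.5 − 4) = 400.5/5.5 = 72.818 mL/cmH2O.
τ = R × C = 24.444 × 0.07282 L/cmH2O = 1.78 s.
Fraction remaining = e^(−Te/τ) = e^(−3.39/1.78) = 0.1489; trapped volume = 400.5 × 0.1489 = 59.634 mL.
Additional alveolar pressure from trapping ≈ V_trapped / C = 59.634 / 72.818 = 0.8189 cmH2O.

0.8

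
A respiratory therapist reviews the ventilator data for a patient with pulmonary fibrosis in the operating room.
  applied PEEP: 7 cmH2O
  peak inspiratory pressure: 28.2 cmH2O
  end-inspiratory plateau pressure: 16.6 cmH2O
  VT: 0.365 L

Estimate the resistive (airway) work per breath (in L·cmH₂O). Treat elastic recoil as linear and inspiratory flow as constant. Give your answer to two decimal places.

4.23

With constant inspiratory flow the resistive pressure is constant at PIP − Pplat = 28.2 − 16.6 = 11.6 cmH2O, so resistive work = 11.6 × 0.365 = 4.234 L·cmH2O.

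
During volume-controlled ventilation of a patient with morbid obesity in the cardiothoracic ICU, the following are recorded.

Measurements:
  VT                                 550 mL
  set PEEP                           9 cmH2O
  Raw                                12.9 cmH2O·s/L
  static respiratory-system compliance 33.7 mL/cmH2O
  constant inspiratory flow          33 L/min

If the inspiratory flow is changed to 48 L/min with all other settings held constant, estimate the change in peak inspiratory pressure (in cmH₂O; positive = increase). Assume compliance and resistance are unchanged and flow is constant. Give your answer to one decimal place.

3.2

Flow: 33 L/min ÷ 60 = 0.55 L/s.
New flow: 48 L/min ÷ 60 = 0.8 L/s.
PIP = Vt/C + R·V̇ + PEEP (constant-flow equation of motion).
Only the resistive term changes: ΔPIP = R × ΔV̇ = 12.9 × (0.8 − 0.55) = 12.9 × 0.25 = 3.225 cmH2O.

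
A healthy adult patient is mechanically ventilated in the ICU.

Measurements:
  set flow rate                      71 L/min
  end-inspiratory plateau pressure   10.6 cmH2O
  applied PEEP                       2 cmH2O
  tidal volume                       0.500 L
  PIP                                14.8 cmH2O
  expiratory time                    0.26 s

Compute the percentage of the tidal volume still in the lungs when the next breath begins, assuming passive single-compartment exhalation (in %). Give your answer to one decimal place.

Flow: 71 L/min ÷ 60 = 1.1833 L/s.
R = (PIP − Pplat)/V̇ = (14.8 − 10.6) / 1.1833 = 4.2/1.1833 = 3.549 cmH2O·s/L.
C = Vt/(Pplat − PEEP) = 500.0 / (10.6 − 2) = 500.0/8.6 = 58.14 mL/cmH2O.
τ = R × C = 3.549 × 0.05814 L/cmH2O = 0.2063 s.
Fraction remaining at end-expiration = e^(−Te/τ) = e^(−0.26/0.2063) = 0.2836 → 28.36%.

28.4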